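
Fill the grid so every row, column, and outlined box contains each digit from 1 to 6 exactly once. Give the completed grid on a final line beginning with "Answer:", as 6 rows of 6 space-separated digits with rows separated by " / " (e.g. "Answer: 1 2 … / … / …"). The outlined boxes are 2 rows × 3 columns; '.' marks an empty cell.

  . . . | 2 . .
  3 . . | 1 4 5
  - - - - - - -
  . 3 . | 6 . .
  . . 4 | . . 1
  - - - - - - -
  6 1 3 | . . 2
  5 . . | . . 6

Step 1. [r4c2∈{2,5,6}] r4c2 is the only open cell in row 4 admitting 6. So r4c2=6.
Step 2. [r3c3∈{1,2,5}] box 3 places 5 nowhere but r3c3. So r3c3=5.
Step 3. [r6c2∈{2,4}] in box 5, 4 fits only at r6c2 ⇒ r6c2=4.
Step 4. [r1c3∈{1,6}] across col 3, 1 lands solely at r1c3. So r1c3=1.
Step 5. [r3c5∈{2}] r3c5 has the single candidate 2 ⇒ r3c5=2.
Step 6. [r6c4∈{3}] only 3 remains possible at r6c4, so r6c4=3.
Step 7. [r5c5∈{5}] r5c5 is down to just 5. So r5c5=5.
Step 8. [r1c6∈{3}] r1c6's peers cover all but 3, so r1c6=3.
Step 9. [r6c3∈{2}] r6c3's peers cover all but 2 ⇒ r6c3=2.
Step 10. [r1c2∈{5}] nothing but 5 survives at r1c2 ⇒ r1c2=5.
Step 11. [r3c6∈{4}] r3c6 is down to just 4, so r3c6=4.
Step 12. [r3c1∈{1}] r3c1 has the single candidate 1. So r3c1=1.
Step 13. [r1c5∈{6}] r1c5's peers cover all but 6, so r1c5=6.
Step 14. [r2c2∈{2}] r2c2 has the single candidate 2. So r2c2=2.
Step 15. [r4c4∈{5}] r4c4 has the single candidate 5, so r4c4=5.
Step 16. [r4c1∈{2}] r4c1's peers cover all but 2 ⇒ r4c1=2.
Step 17. [r5c4∈{4}] r5c4 has the single candidate 4 ⇒ r5c4=4.
Step 18. [r2c3∈{6}] nothing but 6 survives at r2c3 ⇒ r2c3=6.
Step 19. [r6c5∈{1}] r6c5 has the single candidate 1 ⇒ r6c5=1.
Step 20. [r1c1∈{4}] nothing but 4 survives at r1c1, so r1c1=4.
Step 21. [r4c5∈{3}] only 3 remains possible at r4c5 ⇒ r4c5=3.

Answer: 4 5 1 2 6 3 / 3 2 6 1 4 5 / 1 3 5 6 2 4 / 2 6 4 5 3 1 / 6 1 3 4 5 2 / 5 4 2 3 1 6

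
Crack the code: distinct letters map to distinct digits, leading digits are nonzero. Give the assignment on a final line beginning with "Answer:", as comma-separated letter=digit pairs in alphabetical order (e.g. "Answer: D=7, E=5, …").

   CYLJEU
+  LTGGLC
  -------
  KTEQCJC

Step 1. [K] adding two 6-digit numbers gives at most 6+1 digits, and here it does — K is that final carry and must be 1. So K=1.
Step 2. [col 1: U + C ≡ C (mod 10)] in column 1 we have U+C≡C with carry-in 0; given nothing yet and digits 1 already taken and all letters distinct, that pins U to 0. So U=0.
Step 3. [col 1: U + C ≡ C (mod 10)] column 1 (U + C ≡ C (mod 10), carry-in 0) doesn't pin C yet; pick C=5 and continue. So C=5.
Step 4. [col 2: E + L ≡ J (mod 10)] E=2 is one option consistent with column 2 (E + L ≡ J (mod 10), carry-in 0) — take it, so E=2.
Step 5. [col 2: E + L ≡ J (mod 10)] column 2 (E + L ≡ J (mod 10), carry-in 0) doesn't pin J yet; pick J=9 and continue, so J=9.
Step 6. [col 2: E + L ≡ J (mod 10)] column 2: given E=2, J=9, carry-in 0, and digits 0,1,2,5,9 already taken and all letters distinct, E+L≡J (mod 10) forces L=7. So L=7.
Step 7. [col 3: J + G ≡ C (mod 10)] from column 3 (J=9, C=5, carry-in 0, digits 0,1,2,5,7,9 already taken and all letters distinct): G must equal 6, so G=6.
Step 8. [col 4: L + G ≡ Q (mod 10)] from column 4 (L=7, G=6, carry-in 1, digits 0,1,2,5,6,7,9 already taken and all letters distinct): Q must equal 4. So Q=4.
Step 9. [col 5: Y + T ≡ E (mod 10)] no forcing yet in column 5 (carry-in 1); Y=8 is free and consistent — try it. So Y=8.
Step 10. [col 5: Y + T ≡ E (mod 10)] in column 5 we have Y+T≡E with carry-in 1; given Y=8, E=2 and digits 0,1,2,4,5,6,7,8,9 already taken and all letters distinct, that pins T to 3, so T=3.

Answer: C=5, E=2, G=6, J=9, K=1, L=7, Q=4, T=3, U=0, Y=8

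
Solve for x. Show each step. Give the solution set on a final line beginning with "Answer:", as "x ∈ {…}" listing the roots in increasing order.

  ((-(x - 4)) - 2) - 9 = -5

Step 1. [((-(x - 4)) - 2) - 9 = -5] -9 is outermost — add 9 both sides ⇒ sub: (-(x - 4)) - 2 = 4.
Step 2. [(-(x - 4)) - 2 = 4] -2 is outermost — add 2 both sides. So sub: -(x - 4) = 6.
Step 3. [-(x - 4) = 6] flip signs both sides. So neg: x - 4 = -6.
Step 4. [x - 4 = -6] -4 is outermost — add 4 both sides. So sub: x = -2.

Answer: x ∈ {-2}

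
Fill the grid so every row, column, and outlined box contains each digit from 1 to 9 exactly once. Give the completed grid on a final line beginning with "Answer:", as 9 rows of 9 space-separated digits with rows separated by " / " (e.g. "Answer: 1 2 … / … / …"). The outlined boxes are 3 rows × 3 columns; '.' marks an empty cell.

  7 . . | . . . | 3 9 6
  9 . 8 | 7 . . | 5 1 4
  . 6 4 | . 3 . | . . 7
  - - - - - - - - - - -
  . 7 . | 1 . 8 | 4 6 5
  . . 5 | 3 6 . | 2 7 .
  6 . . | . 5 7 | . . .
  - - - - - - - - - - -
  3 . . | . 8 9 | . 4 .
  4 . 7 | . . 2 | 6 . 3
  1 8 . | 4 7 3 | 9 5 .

Step 1. [r2c5∈{2}] only 2 remains possible at r2c5. So r2c5=2.
Step 2. [r6c2∈{1,2,3,4,9}] row 6 places 4 nowhere but r6c2 ⇒ r6c2=4.
Step 3. [r3c1∈{2,5}] r3c1 is the only open cell in col 1 admitting 5, so r3c1=5.
Step 4. [r3c7∈{8}] r3c7 has the single candidate 8, so r3c7=8.
Step 5. [r6c7∈{1}] nothing but 1 survives at r6c7, so r6c7=1.
Step 6. [r1c3∈{1,2}] across col 3, 1 lands solely at r1c3, so r1c3=1.
Step 7. [r8c4∈{5}] only 5 remains possible at r8c4 ⇒ r8c4=5.
Step 8. [r4c3∈{2,3,9}] across row 4, 3 lands solely at r4c3. So r4c3=3.
Step 9. [r6c3∈{2,9}] r6c3 is the only open cell in col 3 admitting 9, so r6c3=9.
Step 10. [r9c3∈{2,6}] in row 9, 6 fits only at r9c3. So r9c3=6.
Step 11. [r7c3∈{2}] r7c3 is down to just 2. So r7c3=2.
Step 12. [r6c9∈{8}] r6c9 is down to just 8 ⇒ r6c9=8.
Step 13. [r5c6∈{4}] r5c6 has the single candidate 4. So r5c6=4.
Step 14. [r5c1∈{8}] r5c1 has the single candidate 8 ⇒ r5c1=8.
Step 15. [r3c6∈{1}] r3c6's peers cover all but 1 ⇒ r3c6=1.
Step 16. [r3c4∈{9}] r3c4's peers cover all but 9. So r3c4=9.
Step 17. [r4c1∈{2}] nothing but 2 survives at r4c1 ⇒ r4c1=2.
Step 18. [r8c2∈{9}] r8c2 is down to just 9. So r8c2=9.
Step 19. [r1c4∈{8}] r1c4 is down to just 8 ⇒ r1c4=8.
Step 20. [r4c5∈{9}] r4c5's peers cover all but 9, so r4c5=9.
Step 21. [r7c4∈{6}] nothing but 6 survives at r7c4 ⇒ r7c4=6.
Step 22. [r7c7∈{7}] only 7 remains possible at r7c7. So r7c7=7.
Step 23. [r7c2∈{5}] r7c2 has the single candidate 5. So r7c2=5.
Step 24. [r2c2∈{3}] r2c2 is down to just 3, so r2c2=3.
Step 25. [r1c6∈{5}] r1c6's peers cover all but 5. So r1c6=5.
Step 26. [r5c9∈{9}] r5c9's peers cover all but 9. So r5c9=9.
Step 27. [r1c5∈{4}] r1c5 is down to just 4, so r1c5=4.
Step 28. [r9c9∈{2}] r9c9 has the single candidate 2. So r9c9=2.
Step 29. [r5c2∈{1}] only 1 remains possible at r5c2. So r5c2=1.
Step 30. [r8c5∈{1}] r8c5's peers cover all but 1 ⇒ r8c5=1.
Step 31. [r3c8∈{2}] only 2 remains possible at r3c8, so r3c8=2.
Step 32. [r6c8∈{3}] r6c8 is down to just 3 ⇒ r6c8=3.
Step 33. [r7c9∈{1}] only 1 remains possible at r7c9, so r7c9=1.
Step 34. [r6c4∈{2}] nothing but 2 survives at r6c4, so r6c4=2.
Step 35. [r8c8∈{8}] r8c8's peers cover all but 8. So r8c8=8.
Step 36. [r2c6∈{6}] nothing but 6 survives at r2c6. So r2c6=6.
Step 37. [r1c2∈{2}] nothing but 2 survives at r1c2. So r1c2=2.

Answer: 7 2 1 8 4 5 3 9 6 / 9 3 8 7 2 6 5 1 4 / 5 6 4 9 3 1 8 2 7 / 2 7 3 1 9 8 4 6 5 / 8 1 5 3 6 4 2 7 9 / 6 4 9 2 5 7 1 3 8 / 3 5 2 6 8 9 7 4 1 / 4 9 7 5 1 2 6 8 3 / 1 8 6 4 7 3 9 5 2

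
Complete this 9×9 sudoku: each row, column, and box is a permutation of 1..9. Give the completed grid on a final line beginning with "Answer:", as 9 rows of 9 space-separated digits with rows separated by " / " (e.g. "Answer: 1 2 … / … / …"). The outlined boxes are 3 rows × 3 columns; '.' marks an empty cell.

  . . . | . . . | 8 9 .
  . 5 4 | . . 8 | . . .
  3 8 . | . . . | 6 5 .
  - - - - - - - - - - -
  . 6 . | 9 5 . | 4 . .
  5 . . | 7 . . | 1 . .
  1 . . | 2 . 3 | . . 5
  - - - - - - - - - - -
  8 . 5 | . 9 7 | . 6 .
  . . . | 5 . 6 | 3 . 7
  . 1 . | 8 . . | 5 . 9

Step 1. [r8c8∈{1,2,4,8}] 8 has one home in row 8: r8c8. So r8c8=8.
Step 2. [r2c8∈{1,2,3,7}] r2c8 is the only open cell in col 8 admitting 1, so r2c8=1.
Step 3. [r5c6∈{4}] only 4 remains possible at r5c6, so r5c6=4.
Step 4. [r9c6∈{2}] r9c6 has the single candidate 2 ⇒ r9c6=2.
Step 5. [r2c1∈{2,6,7,9}] across row 2, 9 lands solely at r2c1 ⇒ r2c1=9.
Step 6. [r6c8∈{7}] r6c8 has the single candidate 7, so r6c8=7.
Step 7. [r1c2∈{2,7}] in col 2, 7 fits only at r1c2. So r1c2=7.
Step 8. [r3c5∈{1,2,4,7}] r3c5 is the only open cell in row 3 admitting 7 ⇒ r3c5=7.
Step 9. [r5c9∈{2,3,6,8}] in col 9, 6 fits only at r5c9 ⇒ r5c9=6.
Step 10. [r7c7∈{2}] r7c7's peers cover all but 2, so r7c7=2.
Step 11. [r8c5∈{1,4}] r8c5 is the only open cell in row 8 admitting 1. So r8c5=1.
Step 12. [r4c9∈{2,3,8}] r4c9 is the only open cell in col 9 admitting 8 ⇒ r4c9=8.
Step 13. [r6c2∈{4,9}] across row 6, 4 lands solely at r6c2. So r6c2=4.
Step 14. [r9c8∈{4}] r9c8 is down to just 4 ⇒ r9c8=4.
Step 15. [r1c5∈{2,3,4,6}] col 5 places 4 nowhere but r1c5 ⇒ r1c5=4.
Step 16. [r3c4∈{1}] only 1 remains possible at r3c4. So r3c4=1.
Step 17. [r3c3∈{2}] only 2 remains possible at r3c3, so r3c3=2.
Step 18. [r7c2∈{3}] only 3 remains possible at r7c2 ⇒ r7c2=3.
Step 19. [r8c3∈{9}] only 9 remains possible at r8c3, so r8c3=9.
Step 20. [r1c1∈{6}] nothing but 6 survives at r1c1, so r1c1=6.
Step 21. [r1c4∈{3}] only 3 remains possible at r1c4 ⇒ r1c4=3.
Step 22. [r5c5∈{8}] r5c5 has the single candidate 8 ⇒ r5c5=8.
Step 23. [r8c2∈{2}] r8c2 is down to just 2. So r8c2=2.
Step 24. [r9c1∈{7}] only 7 remains possible at r9c1, so r9c1=7.
Step 25. [r5c3∈{3}] r5c3 has the single candidate 3, so r5c3=3.
Step 26. [r2c5∈{2,6}] in col 5, 2 fits only at r2c5, so r2c5=2.
Step 27. [r5c8∈{2}] nothing but 2 survives at r5c8. So r5c8=2.
Step 28. [r6c3∈{8}] r6c3 is down to just 8. So r6c3=8.
Step 29. [r5c2∈{9}] r5c2 is down to just 9, so r5c2=9.
Step 30. [r2c7∈{7}] r2c7's peers cover all but 7, so r2c7=7.
Step 31. [r2c4∈{6}] r2c4's peers cover all but 6. So r2c4=6.
Step 32. [r1c9∈{2}] only 2 remains possible at r1c9. So r1c9=2.
Step 33. [r4c3∈{7}] only 7 remains possible at r4c3 ⇒ r4c3=7.
Step 34. [r1c3∈{1}] only 1 remains possible at r1c3 ⇒ r1c3=1.
Step 35. [r7c9∈{1}] r7c9 has the single candidate 1 ⇒ r7c9=1.
Step 36. [r4c6∈{1}] nothing but 1 survives at r4c6 ⇒ r4c6=1.
Step 37. [r3c6∈{9}] r3c6's peers cover all but 9, so r3c6=9.
Step 38. [r9c3∈{6}] r9c3's peers cover all but 6. So r9c3=6.
Step 39. [r8c1∈{4}] r8c1 has the single candidate 4 ⇒ r8c1=4.
Step 40. [r4c1∈{2}] nothing but 2 survives at r4c1 ⇒ r4c1=2.
Step 41. [r7c4∈{4}] r7c4 is down to just 4. So r7c4=4.
Step 42. [r3c9∈{4}] only 4 remains possible at r3c9. So r3c9=4.
Step 43. [r4c8∈{3}] nothing but 3 survives at r4c8 ⇒ r4c8=3.
Step 44. [r1c6∈{5}] r1c6 is down to just 5 ⇒ r1c6=5.
Step 45. [r6c7∈{9}] only 9 remains possible at r6c7. So r6c7=9.
Step 46. [r9c5∈{3}] r9c5's peers cover all but 3, so r9c5=3.
Step 47. [r6c5∈{6}] r6c5 has the single candidate 6. So r6c5=6.
Step 48. [r2c9∈{3}] r2c9's peers cover all but 3, so r2c9=3.

Answer: 6 7 1 3 4 5 8 9 2 / 9 5 4 6 2 8 7 1 3 / 3 8 2 1 7 9 6 5 4 / 2 6 7 9 5 1 4 3 8 / 5 9 3 7 8 4 1 2 6 / 1 4 8 2 6 3 9 7 5 / 8 3 5 4 9 7 2 6 1 / 4 2 9 5 1 6 3 8 7 / 7 1 6 8 3 2 5 4 9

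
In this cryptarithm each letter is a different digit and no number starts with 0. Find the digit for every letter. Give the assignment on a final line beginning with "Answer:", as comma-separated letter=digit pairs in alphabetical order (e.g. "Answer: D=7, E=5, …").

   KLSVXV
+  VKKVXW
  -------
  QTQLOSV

Step 1. [col 1: V + W ≡ V (mod 10)] from column 1 (nothing yet, carry-in 0, all letters distinct, none taken yet): W must equal 0 ⇒ W=0.
Step 2. [col 1: V + W ≡ V (mod 10)] V=4 is one option consistent with column 1 (V + W ≡ V (mod 10), carry-in 0) — take it ⇒ V=4.
Step 3. [col 2: X + X ≡ S (mod 10)] no forcing yet in column 2 (carry-in 0); X=8 is free and consistent — try it. So X=8.
Step 4. [col 2: X + X ≡ S (mod 10)] in column 2 we have X+X≡S with carry-in 0; given X=8 and digits 0,4,8 already taken and all letters distinct, that pins S to 6, so S=6.
Step 5. [Q] Q is the leading digit of a 7-digit sum of two 6-digit numbers; the final carry is exactly 1. So Q=1.
Step 6. [col 3: V + V ≡ O (mod 10)] column 3: given V=4, carry-in 1, and digits 0,1,4,6,8 already taken and all letters distinct, V+V≡O (mod 10) forces O=9, so O=9.
Step 7. [col 4: S + K ≡ L (mod 10)] column 4: given S=6, carry-in 0, and digits 0,1,4,6,8,9 already taken and all letters distinct, S+K≡L (mod 10) forces K=7 ⇒ K=7.
Step 8. [col 4: S + K ≡ L (mod 10)] from column 4 (S=6, K=7, carry-in 0, digits 0,1,4,6,7,8,9 already taken and all letters distinct): L must equal 3, so L=3.
Step 9. [col 6: K + V ≡ T (mod 10)] column 6: given K=7, V=4, carry-in 1, and digits 0,1,3,4,6,7,8,9 already taken and all letters distinct, K+V≡T (mod 10) forces T=2. So T=2.

Answer: K=7, L=3, O=9, Q=1, S=6, T=2, V=4, W=0, X=8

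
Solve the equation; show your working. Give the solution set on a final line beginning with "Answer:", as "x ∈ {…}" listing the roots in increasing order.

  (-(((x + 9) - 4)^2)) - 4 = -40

Step 1. [(-(((x + 9) - 4)^2)) - 4 = -40] peel the -4: add 4 from each side. So sub: -(((x + 9) - 4)^2) = -36.
Step 2. [-(((x + 9) - 4)^2) = -36] flip signs both sides ⇒ neg: ((x + 9) - 4)^2 = 36.
Step 3. [((x + 9) - 4)^2 = 36] 36 ≥ 0, LHS is (·)² — take ±√. So sqrt: (x + 9) - 4 = 6 or -6.
Step 4. [(x + 9) - 4 = 6 or -6] -4 is outermost — add 4 both sides, so sub: x + 9 = 10 or -2.
Step 5. [x + 9 = 10 or -2] 9 comes off first (subtract 9) ⇒ sub: x = 1 or -11.

Answer: x ∈ {-11, 1}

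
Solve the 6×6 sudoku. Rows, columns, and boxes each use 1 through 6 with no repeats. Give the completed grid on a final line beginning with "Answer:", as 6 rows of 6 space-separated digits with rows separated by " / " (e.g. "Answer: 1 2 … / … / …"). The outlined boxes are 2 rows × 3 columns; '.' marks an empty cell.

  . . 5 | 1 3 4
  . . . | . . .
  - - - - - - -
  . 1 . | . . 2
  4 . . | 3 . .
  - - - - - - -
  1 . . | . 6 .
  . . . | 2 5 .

Step 1. [r3c1∈{3,5,6}] across col 1, 5 lands solely at r3c1, so r3c1=5.
Step 2. [r2c3∈{1,2,3,4,6}] in row 2, 1 fits only at r2c3. So r2c3=1.
Step 3. [r2c2∈{2,3,4,6}] across row 2, 4 lands solely at r2c2 ⇒ r2c2=4.
Step 4. [r4c6∈{1,5,6}] in row 4, 5 fits only at r4c6, so r4c6=5.
Step 5. [r5c6∈{3}] nothing but 3 survives at r5c6. So r5c6=3.
Step 6. [r6c2∈{3,6}] across col 2, 3 lands solely at r6c2 ⇒ r6c2=3.
Step 7. [r6c1∈{6}] r6c1 is down to just 6. So r6c1=6.
Step 8. [r3c4∈{4,6}] r3c4 is the only open cell in box 4 admitting 6 ⇒ r3c4=6.
Step 9. [r1c2∈{2,6}] row 1 places 6 nowhere but r1c2. So r1c2=6.
Step 10. [r4c2∈{2}] r4c2's peers cover all but 2, so r4c2=2.
Step 11. [r5c4∈{4}] only 4 remains possible at r5c4 ⇒ r5c4=4.
Step 12. [r2c1∈{2,3}] across row 2, 3 lands solely at r2c1. So r2c1=3.
Step 13. [r2c5∈{2}] r2c5 is down to just 2 ⇒ r2c5=2.
Step 14. [r5c3∈{2}] r5c3 has the single candidate 2 ⇒ r5c3=2.
Step 15. [r4c5∈{1}] r4c5 has the single candidate 1 ⇒ r4c5=1.
Step 16. [r2c6∈{6}] r2c6 has the single candidate 6, so r2c6=6.
Step 17. [r1c1∈{2}] only 2 remains possible at r1c1, so r1c1=2.
Step 18. [r3c5∈{4}] r3c5 is down to just 4 ⇒ r3c5=4.
Step 19. [r6c6∈{1}] r6c6 is down to just 1, so r6c6=1.
Step 20. [r6c3∈{4}] r6c3's peers cover all but 4, so r6c3=4.
Step 21. [r5c2∈{5}] r5c2's peers cover all but 5. So r5c2=5.
Step 22. [r4c3∈{6}] r4c3 is down to just 6 ⇒ r4c3=6.
Step 23. [r3c3∈{3}] r3c3 is down to just 3 ⇒ r3c3=3.
Step 24. [r2c4∈{5}] r2c4 has the single candidate 5. So r2c4=5.

Answer: 2 6 5 1 3 4 / 3 4 1 5 2 6 / 5 1 3 6 4 2 / 4 2 6 3 1 5 / 1 5 2 4 6 3 / 6 3 4 2 5 1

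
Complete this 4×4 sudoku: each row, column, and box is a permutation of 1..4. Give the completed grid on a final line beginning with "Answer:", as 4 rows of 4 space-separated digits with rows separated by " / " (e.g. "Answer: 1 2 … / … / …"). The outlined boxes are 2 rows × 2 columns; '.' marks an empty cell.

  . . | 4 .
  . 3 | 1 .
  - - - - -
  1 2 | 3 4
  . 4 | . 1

Step 1. [r2c4∈{2}] r2c4's peers cover all but 2, so r2c4=2.
Step 2. [r4c1∈{3}] only 3 remains possible at r4c1. So r4c1=3.
Step 3. [r1c4∈{3}] r1c4 has the single candidate 3, so r1c4=3.
Step 4. [r1c2∈{1}] r1c2 has the single candidate 1. So r1c2=1.
Step 5. [r2c1∈{4}] nothing but 4 survives at r2c1 ⇒ r2c1=4.
Step 6. [r1c1∈{2}] r1c1 has the single candidate 2. So r1c1=2.
Step 7. [r4c3∈{2}] r4c3 has the single candidate 2, so r4c3=2.

Answer: 2 1 4 3 / 4 3 1 2 / 1 2 3 4 / 3 4 2 1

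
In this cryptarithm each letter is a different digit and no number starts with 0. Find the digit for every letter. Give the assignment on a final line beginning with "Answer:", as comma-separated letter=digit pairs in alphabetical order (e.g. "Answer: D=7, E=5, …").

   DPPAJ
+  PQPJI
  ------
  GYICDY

Step 1. [G] the sum has 6 digits but both addends have 5; that extra leading digit G is the final carry, namely 1 ⇒ G=1.
Step 2. [col 1: J + I ≡ Y (mod 10)] column 1 (J + I ≡ Y (mod 10), carry-in 0) doesn't pin Y yet; pick Y=0 and continue. So Y=0.
Step 3. [col 1: J + I ≡ Y (mod 10)] column 1 (J + I ≡ Y (mod 10), carry-in 0) doesn't pin J yet; pick J=2 and continue ⇒ J=2.
Step 4. [col 1: J + I ≡ Y (mod 10)] from column 1 (J=2, Y=0, carry-in 0, digits 0,1,2 already taken and all letters distinct): I must equal 8 ⇒ I=8.
Step 5. [col 2: A + J ≡ D (mod 10)] several values work for A in column 2 (A + J ≡ D (mod 10), carry-in 1); try A=4, so A=4.
Step 6. [col 2: A + J ≡ D (mod 10)] in column 2 we have A+J≡D with carry-in 1; given A=4, J=2 and digits 0,1,2,4,8 already taken and all letters distinct, that pins D to 7. So D=7.
Step 7. [col 3: P + P ≡ C (mod 10)] column 3: given nothing yet, carry-in 0, and digits 0,1,2,4,7,8 already taken and all letters distinct, P+P≡C (mod 10) forces C=6. So C=6.
Step 8. [col 3: P + P ≡ C (mod 10)] in column 3 we have P+P≡C with carry-in 0; given C=6 and digits 0,1,2,4,6,7,8 already taken and all letters distinct, that pins P to 3, so P=3.
Step 9. [col 4: P + Q ≡ I (mod 10)] column 4 reads P+Q+carry(0)=I with P=3, I=8; with digits 0,1,2,3,4,6,7,8 already taken and all letters distinct, the only value for Q is 5, so Q=5.

Answer: A=4, C=6, D=7, G=1, I=8, J=2, P=3, Q=5, Y=0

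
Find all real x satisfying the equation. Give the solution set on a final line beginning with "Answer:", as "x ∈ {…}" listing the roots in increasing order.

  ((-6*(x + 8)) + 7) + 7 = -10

Step 1. [((-6*(x + 8)) + 7) + 7 = -10] peel the +7: subtract 7 from each side, so sub: (-6*(x + 8)) + 7 = -17.
Step 2. [(-6*(x + 8)) + 7 = -17] the outer +7 inverts by subtracting 7 ⇒ sub: -6*(x + 8) = -24.
Step 3. [-6*(x + 8) = -24] divide by the outer -6. So div: x + 8 = 4.
Step 4. [x + 8 = 4] subtract 8: x sits inside (… + 8) ⇒ sub: x = -4.

Answer: x ∈ {-4}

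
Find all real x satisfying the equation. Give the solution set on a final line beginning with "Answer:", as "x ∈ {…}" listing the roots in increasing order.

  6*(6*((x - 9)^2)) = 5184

Step 1. [6*(6*((x - 9)^2)) = 5184] divide by the outer 6. So div: 6*((x - 9)^2) = 864.
Step 2. [6*((x - 9)^2) = 864] leading coefficient 6: divide by 6 ⇒ div: (x - 9)^2 = 144.
Step 3. [(x - 9)^2 = 144] √ both sides: 144 ≥ 0 gives two branches. So sqrt: x - 9 = 12 or -12.
Step 4. [x - 9 = 12 or -12] the outer -9 inverts by adding 9 ⇒ sub: x = 21 or -3.

Answer: x ∈ {-3, 21}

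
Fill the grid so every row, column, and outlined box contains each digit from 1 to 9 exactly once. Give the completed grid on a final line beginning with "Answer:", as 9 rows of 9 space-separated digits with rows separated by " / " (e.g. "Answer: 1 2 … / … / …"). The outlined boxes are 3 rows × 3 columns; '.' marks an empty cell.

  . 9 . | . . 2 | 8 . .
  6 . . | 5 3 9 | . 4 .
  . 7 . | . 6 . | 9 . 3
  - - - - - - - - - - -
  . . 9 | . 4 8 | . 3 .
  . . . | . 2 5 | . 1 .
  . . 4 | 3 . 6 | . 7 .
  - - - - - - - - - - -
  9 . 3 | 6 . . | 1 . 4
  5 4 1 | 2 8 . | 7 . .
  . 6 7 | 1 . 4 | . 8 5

Step 1. [r2c7∈{2}] nothing but 2 survives at r2c7. So r2c7=2.
Step 2. [r7c2∈{2,8}] r7c2 is the only open cell in row 7 admitting 8. So r7c2=8.
Step 3. [r2c2∈{1}] r2c2 has the single candidate 1, so r2c2=1.
Step 4. [r3c4∈{4,8}] r3c4 is the only open cell in col 4 admitting 8. So r3c4=8.
Step 5. [r4c1∈{1,2,7}] r4c1 is the only open cell in row 4 admitting 1. So r4c1=1.
Step 6. [r5c1∈{3,7,8}] r5c1 is the only open cell in col 1 admitting 7 ⇒ r5c1=7.
Step 7. [r1c9∈{1,6,7}] r1c9 is the only open cell in col 9 admitting 1, so r1c9=1.
Step 8. [r6c1∈{2,8}] in col 1, 8 fits only at r6c1. So r6c1=8.
Step 9. [r5c4∈{9}] nothing but 9 survives at r5c4 ⇒ r5c4=9.
Step 10. [r5c3∈{6}] r5c3 is down to just 6 ⇒ r5c3=6.
Step 11. [r6c7∈{5}] r6c7 is down to just 5. So r6c7=5.
Step 12. [r3c1∈{2,4}] row 3 places 4 nowhere but r3c1. So r3c1=4.
Step 13. [r6c9∈{2,9}] row 6 places 9 nowhere but r6c9 ⇒ r6c9=9.
Step 14. [r1c3∈{5}] only 5 remains possible at r1c3, so r1c3=5.
Step 15. [r8c9∈{6}] only 6 remains possible at r8c9. So r8c9=6.
Step 16. [r1c5∈{7}] only 7 remains possible at r1c5 ⇒ r1c5=7.
Step 17. [r4c2∈{2,5}] across row 4, 5 lands solely at r4c2 ⇒ r4c2=5.
Step 18. [r4c9∈{2}] r4c9's peers cover all but 2. So r4c9=2.
Step 19. [r2c3∈{8}] only 8 remains possible at r2c3. So r2c3=8.
Step 20. [r3c3∈{2}] r3c3's peers cover all but 2. So r3c3=2.
Step 21. [r9c1∈{2}] r9c1 has the single candidate 2, so r9c1=2.
Step 22. [r4c4∈{7}] r4c4 has the single candidate 7. So r4c4=7.
Step 23. [r6c2∈{2}] r6c2 is down to just 2. So r6c2=2.
Step 24. [r9c7∈{3}] r9c7's peers cover all but 3. So r9c7=3.
Step 25. [r7c6∈{7}] r7c6 is down to just 7 ⇒ r7c6=7.
Step 26. [r5c7∈{4}] only 4 remains possible at r5c7, so r5c7=4.
Step 27. [r2c9∈{7}] only 7 remains possible at r2c9. So r2c9=7.
Step 28. [r1c8∈{6}] nothing but 6 survives at r1c8 ⇒ r1c8=6.
Step 29. [r9c5∈{9}] r9c5's peers cover all but 9. So r9c5=9.
Step 30. [r8c8∈{9}] r8c8 is down to just 9. So r8c8=9.
Step 31. [r1c1∈{3}] nothing but 3 survives at r1c1, so r1c1=3.
Step 32. [r7c8∈{2}] nothing but 2 survives at r7c8, so r7c8=2.
Step 33. [r8c6∈{3}] r8c6 has the single candidate 3, so r8c6=3.
Step 34. [r1c4∈{4}] r1c4 has the single candidate 4. So r1c4=4.
Step 35. [r5c9∈{8}] r5c9 has the single candidate 8 ⇒ r5c9=8.
Step 36. [r3c6∈{1}] r3c6 has the single candidate 1 ⇒ r3c6=1.
Step 37. [r7c5∈{5}] r7c5's peers cover all but 5. So r7c5=5.
Step 38. [r6c5∈{1}] r6c5 is down to just 1 ⇒ r6c5=1.
Step 39. [r3c8∈{5}] nothing but 5 survives at r3c8, so r3c8=5.
Step 40. [r5c2∈{3}] r5c2 is down to just 3. So r5c2=3.
Step 41. [r4c7∈{6}] r4c7 has the single candidate 6 ⇒ r4c7=6.

Answer: 3 9 5 4 7 2 8 6 1 / 6 1 8 5 3 9 2 4 7 / 4 7 2 8 6 1 9 5 3 / 1 5 9 7 4 8 6 3 2 / 7 3 6 9 2 5 4 1 8 / 8 2 4 3 1 6 5 7 9 / 9 8 3 6 5 7 1 2 4 / 5 4 1 2 8 3 7 9 6 / 2 6 7 1 9 4 3 8 5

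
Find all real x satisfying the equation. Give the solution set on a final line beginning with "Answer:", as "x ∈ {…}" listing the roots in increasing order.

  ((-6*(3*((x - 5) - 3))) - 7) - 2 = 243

Step 1. [((-6*(3*((x - 5) - 3))) - 7) - 2 = 243] 2 comes off first (add 2). So sub: (-6*(3*((x - 5) - 3))) - 7 = 245.
Step 2. [(-6*(3*((x - 5) - 3))) - 7 = 245] -7 is outermost — add 7 both sides, so sub: -6*(3*((x - 5) - 3)) = 252.
Step 3. [-6*(3*((x - 5) - 3)) = 252] divide by the outer -6. So div: 3*((x - 5) - 3) = -42.
Step 4. [3*((x - 5) - 3) = -42] leading coefficient 3: divide by 3 ⇒ div: (x - 5) - 3 = -14.
Step 5. [(x - 5) - 3 = -14] 3 comes off first (add 3), so sub: x - 5 = -11.
Step 6. [x - 5 = -11] add 5: x sits inside (… - 5), so sub: x = -6.

Answer: x ∈ {-6}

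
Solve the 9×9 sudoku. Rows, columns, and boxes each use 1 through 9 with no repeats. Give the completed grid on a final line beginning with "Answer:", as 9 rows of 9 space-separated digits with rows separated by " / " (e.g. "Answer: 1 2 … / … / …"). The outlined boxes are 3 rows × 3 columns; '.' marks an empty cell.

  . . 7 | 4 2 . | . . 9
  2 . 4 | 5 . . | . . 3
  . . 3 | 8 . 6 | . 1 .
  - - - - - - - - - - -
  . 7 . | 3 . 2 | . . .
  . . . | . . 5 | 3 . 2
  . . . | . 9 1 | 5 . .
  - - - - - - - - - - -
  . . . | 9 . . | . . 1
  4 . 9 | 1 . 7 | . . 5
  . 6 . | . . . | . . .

Step 1. [r1c1∈{1,5,6,8}] 6 has one home in box 1: r1c1. So r1c1=6.
Step 2. [r1c7∈{8}] r1c7 is down to just 8, so r1c7=8.
Step 3. [r2c2∈{1,8,9}] r2c2 is the only open cell in row 2 admitting 8. So r2c2=8.
Step 4. [r4c7∈{1,4,6,9}] across col 7, 1 lands solely at r4c7 ⇒ r4c7=1.
Step 5. [r3c7∈{2,4,7}] in row 3, 2 fits only at r3c7 ⇒ r3c7=2.
Step 6. [r8c7∈{6}] r8c7 is down to just 6. So r8c7=6.
Step 7. [r7c5∈{3,4,5,6,8}] r7c5 is the only open cell in row 7 admitting 6, so r7c5=6.
Step 8. [r2c7∈{7}] nothing but 7 survives at r2c7 ⇒ r2c7=7.
Step 9. [r7c7∈{4}] nothing but 4 survives at r7c7 ⇒ r7c7=4.
Step 10. [r9c5∈{3,4,5,8}] r9c5 is the only open cell in col 5 admitting 5 ⇒ r9c5=5.
Step 11. [r8c5∈{3,8}] r8c5 is the only open cell in col 5 admitting 3 ⇒ r8c5=3.
Step 12. [r8c8∈{2,8}] 8 has one home in row 8: r8c8. So r8c8=8.
Step 13. [r9c9∈{7}] only 7 remains possible at r9c9, so r9c9=7.
Step 14. [r8c2∈{2}] r8c2 has the single candidate 2, so r8c2=2.
Step 15. [r7c6∈{8}] r7c6 has the single candidate 8, so r7c6=8.
Step 16. [r2c8∈{6}] r2c8's peers cover all but 6, so r2c8=6.
Step 17. [r7c3∈{5}] only 5 remains possible at r7c3 ⇒ r7c3=5.
Step 18. [r7c2∈{3}] r7c2's peers cover all but 3 ⇒ r7c2=3.
Step 19. [r6c2∈{4}] r6c2 has the single candidate 4. So r6c2=4.
Step 20. [r4c1∈{5,8,9}] r4c1 is the only open cell in row 4 admitting 5. So r4c1=5.
Step 21. [r4c8∈{4,9}] in row 4, 9 fits only at r4c8, so r4c8=9.
Step 22. [r5c8∈{4,7}] 4 has one home in col 8: r5c8, so r5c8=4.
Step 23. [r3c1∈{9}] r3c1's peers cover all but 9 ⇒ r3c1=9.
Step 24. [r6c3∈{2,6,8}] 2 has one home in row 6: r6c3, so r6c3=2.
Step 25. [r1c2∈{1,5}] r1c2 is the only open cell in row 1 admitting 1. So r1c2=1.
Step 26. [r7c8∈{2}] r7c8 has the single candidate 2, so r7c8=2.
Step 27. [r6c1∈{3,8}] 3 has one home in row 6: r6c1 ⇒ r6c1=3.
Step 28. [r6c9∈{6,8}] in row 6, 8 fits only at r6c9 ⇒ r6c9=8.
Step 29. [r6c4∈{6,7}] row 6 places 6 nowhere but r6c4 ⇒ r6c4=6.
Step 30. [r5c3∈{1,6,8}] across row 5, 6 lands solely at r5c3 ⇒ r5c3=6.
Step 31. [r4c3∈{8}] nothing but 8 survives at r4c3. So r4c3=8.
Step 32. [r5c5∈{7,8}] in row 5, 8 fits only at r5c5. So r5c5=8.
Step 33. [r5c1∈{1}] r5c1 is down to just 1 ⇒ r5c1=1.
Step 34. [r9c6∈{4}] only 4 remains possible at r9c6. So r9c6=4.
Step 35. [r9c7∈{9}] only 9 remains possible at r9c7 ⇒ r9c7=9.
Step 36. [r3c5∈{7}] only 7 remains possible at r3c5. So r3c5=7.
Step 37. [r6c8∈{7}] r6c8's peers cover all but 7, so r6c8=7.
Step 38. [r7c1∈{7}] r7c1 is down to just 7. So r7c1=7.
Step 39. [r5c4∈{7}] r5c4 has the single candidate 7. So r5c4=7.
Step 40. [r2c6∈{9}] r2c6 has the single candidate 9. So r2c6=9.
Step 41. [r5c2∈{9}] r5c2 has the single candidate 9, so r5c2=9.
Step 42. [r3c2∈{5}] r3c2 has the single candidate 5 ⇒ r3c2=5.
Step 43. [r3c9∈{4}] r3c9's peers cover all but 4 ⇒ r3c9=4.
Step 44. [r9c4∈{2}] r9c4 has the single candidate 2. So r9c4=2.
Step 45. [r9c8∈{3}] r9c8 has the single candidate 3. So r9c8=3.
Step 46. [r1c6∈{3}] r1c6 is down to just 3 ⇒ r1c6=3.
Step 47. [r2c5∈{1}] r2c5 is down to just 1. So r2c5=1.
Step 48. [r4c9∈{6}] nothing but 6 survives at r4c9, so r4c9=6.
Step 49. [r9c3∈{1}] r9c3 has the single candidate 1 ⇒ r9c3=1.
Step 50. [r9c1∈{8}] r9c1 is down to just 8. So r9c1=8.
Step 51. [r4c5∈{4}] r4c5 has the single candidate 4. So r4c5=4.
Step 52. [r1c8∈{5}] r1c8's peers cover all but 5 ⇒ r1c8=5.

Answer: 6 1 7 4 2 3 8 5 9 / 2 8 4 5 1 9 7 6 3 / 9 5 3 8 7 6 2 1 4 / 5 7 8 3 4 2 1 9 6 / 1 9 6 7 8 5 3 4 2 / 3 4 2 6 9 1 5 7 8 / 7 3 5 9 6 8 4 2 1 / 4 2 9 1 3 7 6 8 5 / 8 6 1 2 5 4 9 3 7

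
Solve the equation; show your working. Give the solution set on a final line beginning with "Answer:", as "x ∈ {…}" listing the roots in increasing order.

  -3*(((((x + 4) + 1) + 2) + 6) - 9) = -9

Step 1. [-3*(((((x + 4) + 1) + 2) + 6) - 9) = -9] divide by the outer -3. So div: ((((x + 4) + 1) + 2) + 6) - 9 = 3.
Step 2. [((((x + 4) + 1) + 2) + 6) - 9 = 3] -9 is outermost — add 9 both sides. So sub: (((x + 4) + 1) + 2) + 6 = 12.
Step 3. [(((x + 4) + 1) + 2) + 6 = 12] the outer +6 inverts by subtracting 6 ⇒ sub: ((x + 4) + 1) + 2 = 6.
Step 4. [((x + 4) + 1) + 2 = 6] the outer +2 inverts by subtracting 2, so sub: (x + 4) + 1 = 4.
Step 5. [(x + 4) + 1 = 4] peel the +1: subtract 1 from each side ⇒ sub: x + 4 = 3.
Step 6. [x + 4 = 3] 4 comes off first (subtract 4), so sub: x = -1.

Answer: x ∈ {-1}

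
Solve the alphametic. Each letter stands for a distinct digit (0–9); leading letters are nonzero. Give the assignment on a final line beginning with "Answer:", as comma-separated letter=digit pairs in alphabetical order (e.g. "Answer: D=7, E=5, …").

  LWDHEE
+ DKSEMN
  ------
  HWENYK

Step 1. [col 1: E + N ≡ K (mod 10)] E=7 is one option consistent with column 1 (E + N ≡ K (mod 10), carry-in 0) — take it. So E=7.
Step 2. [col 1: E + N ≡ K (mod 10)] several values work for N in column 1 (E + N ≡ K (mod 10), carry-in 0); try N=3. So N=3.
Step 3. [col 1: E + N ≡ K (mod 10)] in column 1 we have E+N≡K with carry-in 0; given E=7, N=3 and digits 3,7 already taken and all letters distinct, that pins K to 0, so K=0.
Step 4. [col 2: E + M ≡ Y (mod 10)] no forcing yet in column 2 (carry-in 1); Y=6 is free and consistent — try it ⇒ Y=6.
Step 5. [col 2: E + M ≡ Y (mod 10)] in column 2 we have E+M≡Y with carry-in 1; given E=7, Y=6 and digits 0,3,6,7 already taken and all letters distinct, that pins M to 8 ⇒ M=8.
Step 6. [col 3: H + E ≡ N (mod 10)] in column 3 we have H+E≡N with carry-in 1; given E=7, N=3 and digits 0,3,6,7,8 already taken and all letters distinct, that pins H to 5 ⇒ H=5.
Step 7. [col 4: D + S ≡ E (mod 10)] column 4 (D + S ≡ E (mod 10), carry-in 1) doesn't pin D yet; pick D=4 and continue. So D=4.
Step 8. [col 4: D + S ≡ E (mod 10)] from column 4 (D=4, E=7, carry-in 1, digits 0,3,4,5,6,7,8 already taken and all letters distinct): S must equal 2, so S=2.
Step 9. [col 5: W + K ≡ W (mod 10)] no forcing yet in column 5 (carry-in 0); W=9 is free and consistent — try it. So W=9.
Step 10. [col 6: L + D ≡ H (mod 10)] column 6 reads L+D+carry(0)=H with D=4, H=5; with digits 0,2,3,4,5,6,7,8,9 already taken and all letters distinct, the only value for L is 1. So L=1.

Answer: D=4, E=7, H=5, K=0, L=1, M=8, N=3, S=2, W=9, Y=6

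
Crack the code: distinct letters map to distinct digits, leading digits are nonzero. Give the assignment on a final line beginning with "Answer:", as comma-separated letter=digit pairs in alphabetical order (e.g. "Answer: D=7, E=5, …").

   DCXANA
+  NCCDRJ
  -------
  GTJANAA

Step 1. [col 1: A + J ≡ A (mod 10)] in column 1 we have A+J≡A with carry-in 0; given nothing yet and all letters distinct, none taken yet, that pins J to 0. So J=0.
Step 2. [G] G is the leading digit of a 7-digit sum of two 6-digit numbers; the final carry is exactly 1 ⇒ G=1.
Step 3. [col 1: A + J ≡ A (mod 10)] no forcing yet in column 1 (carry-in 0); A=9 is free and consistent — try it, so A=9.
Step 4. [col 2: N + R ≡ A (mod 10)] R=2 is one option consistent with column 2 (N + R ≡ A (mod 10), carry-in 0) — take it. So R=2.
Step 5. [col 2: N + R ≡ A (mod 10)] column 2: given R=2, A=9, carry-in 0, and digits 0,1,2,9 already taken and all letters distinct, N+R≡A (mod 10) forces N=7, so N=7.
Step 6. [col 3: A + D ≡ N (mod 10)] from column 3 (A=9, N=7, carry-in 0, digits 0,1,2,7,9 already taken and all letters distinct): D must equal 8. So D=8.
Step 7. [col 4: X + C ≡ A (mod 10)] column 4 (X + C ≡ A (mod 10), carry-in 1) doesn't pin X yet; pick X=3 and continue. So X=3.
Step 8. [col 4: X + C ≡ A (mod 10)] from column 4 (X=3, A=9, carry-in 1, digits 0,1,2,3,7,8,9 already taken and all letters distinct): C must equal 5 ⇒ C=5.
Step 9. [col 6: D + N ≡ T (mod 10)] from column 6 (D=8, N=7, carry-in 1, digits 0,1,2,3,5,7,8,9 already taken and all letters distinct): T must equal 6, so T=6.

Answer: A=9, C=5, D=8, G=1, J=0, N=7, R=2, T=6, X=3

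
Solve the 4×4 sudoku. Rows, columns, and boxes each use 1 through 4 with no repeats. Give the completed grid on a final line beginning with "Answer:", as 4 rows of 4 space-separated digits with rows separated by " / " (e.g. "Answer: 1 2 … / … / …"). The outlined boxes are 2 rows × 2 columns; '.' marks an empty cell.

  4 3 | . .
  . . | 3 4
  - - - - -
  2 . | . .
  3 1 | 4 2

Step 1. [r3c3∈{1}] nothing but 1 survives at r3c3. So r3c3=1.
Step 2. [r2c2∈{2}] r2c2's peers cover all but 2. So r2c2=2.
Step 3. [r1c4∈{1}] r1c4's peers cover all but 1, so r1c4=1.
Step 4. [r3c2∈{4}] only 4 remains possible at r3c2, so r3c2=4.
Step 5. [r1c3∈{2}] nothing but 2 survives at r1c3. So r1c3=2.
Step 6. [r3c4∈{3}] r3c4 is down to just 3 ⇒ r3c4=3.
Step 7. [r2c1∈{1}] r2c1's peers cover all but 1 ⇒ r2c1=1.

Answer: 4 3 2 1 / 1 2 3 4 / 2 4 1 3 / 3 1 4 2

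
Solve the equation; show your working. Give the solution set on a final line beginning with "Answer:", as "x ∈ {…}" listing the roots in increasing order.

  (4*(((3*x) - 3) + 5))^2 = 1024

Step 1. [(4*(((3*x) - 3) + 5))^2 = 1024] √ both sides: 1024 ≥ 0 gives two branches ⇒ sqrt: 4*(((3*x) - 3) + 5) = 32 or -32.
Step 2. [4*(((3*x) - 3) + 5) = 32 or -32] 4·(inner) — divide through by 4 ⇒ div: ((3*x) - 3) + 5 = 8 or -8.
Step 3. [((3*x) - 3) + 5 = 8 or -8] subtract 5: x sits inside (… + 5), so sub: (3*x) - 3 = 3 or -13.
Step 4. [(3*x) - 3 = 3 or -13] add 3: x sits inside (… - 3) ⇒ sub: 3*x = 6 or -10.
Step 5. [3*x = 6 or -10] 3·(inner) — divide through by 3. So div: x = 2 or -10/3.

Answer: x ∈ {-10/3, 2}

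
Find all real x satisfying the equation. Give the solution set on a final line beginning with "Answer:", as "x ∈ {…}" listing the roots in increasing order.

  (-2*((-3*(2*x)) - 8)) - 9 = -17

Step 1. [(-2*((-3*(2*x)) - 8)) - 9 = -17] 9 comes off first (add 9). So sub: -2*((-3*(2*x)) - 8) = -8.
Step 2. [-2*((-3*(2*x)) - 8) = -8] leading coefficient -2: divide by -2 ⇒ div: (-3*(2*x)) - 8 = 4.
Step 3. [(-3*(2*x)) - 8 = 4] peel the -8: add 8 from each side. So sub: -3*(2*x) = 12.
Step 4. [-3*(2*x) = 12] -3·(inner) — divide through by -3, so div: 2*x = -4.
Step 5. [2*x = -4] 2 out front; divide by 2 ⇒ div: x = -2.

Answer: x ∈ {-2}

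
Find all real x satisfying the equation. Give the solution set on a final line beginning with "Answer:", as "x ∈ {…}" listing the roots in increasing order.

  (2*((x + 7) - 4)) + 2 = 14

Step 1. [(2*((x + 7) - 4)) + 2 = 14] common factor 2 (LHS and 14) — divide through. So factor: ((x + 7) - 4) + 1 = 7.
Step 2. [((x + 7) - 4) + 1 = 7] subtract 1: x sits inside (… + 1), so sub: (x + 7) - 4 = 6.
Step 3. [(x + 7) - 4 = 6] 4 comes off first (add 4) ⇒ sub: x + 7 = 10.
Step 4. [x + 7 = 10] subtract 7: x sits inside (… + 7) ⇒ sub: x = 3.

Answer: x ∈ {3}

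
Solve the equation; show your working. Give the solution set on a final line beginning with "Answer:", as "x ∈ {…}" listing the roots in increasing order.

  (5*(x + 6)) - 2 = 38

Step 1. [(5*(x + 6)) - 2 = 38] the outer -2 inverts by adding 2 ⇒ sub: 5*(x + 6) = 40.
Step 2. [5*(x + 6) = 40] 5 out front; divide by 5. So div: x + 6 = 8.
Step 3. [x + 6 = 8] subtract 6: x sits inside (… + 6), so sub: x = 2.

Answer: x ∈ {2}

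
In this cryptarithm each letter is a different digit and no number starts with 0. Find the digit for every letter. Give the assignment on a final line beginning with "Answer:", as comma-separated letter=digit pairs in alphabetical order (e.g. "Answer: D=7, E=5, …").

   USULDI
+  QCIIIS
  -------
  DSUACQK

Step 1. [col 1: I + S ≡ K (mod 10)] no forcing yet in column 1 (carry-in 0); S=5 is free and consistent — try it. So S=5.
Step 2. [col 1: I + S ≡ K (mod 10)] column 1 (I + S ≡ K (mod 10), carry-in 0) doesn't pin I yet; pick I=7 and continue. So I=7.
Step 3. [D] D is the leading digit of a 7-digit sum of two 6-digit numbers; the final carry is exactly 1, so D=1.
Step 4. [col 1: I + S ≡ K (mod 10)] column 1: given I=7, S=5, carry-in 0, and digits 1,5,7 already taken and all letters distinct, I+S≡K (mod 10) forces K=2, so K=2.
Step 5. [col 2: D + I ≡ Q (mod 10)] in column 2 we have D+I≡Q with carry-in 1; given D=1, I=7 and digits 1,2,5,7 already taken and all letters distinct, that pins Q to 9, so Q=9.
Step 6. [col 3: L + I ≡ C (mod 10)] several values work for C in column 3 (L + I ≡ C (mod 10), carry-in 0); try C=0. So C=0.
Step 7. [col 3: L + I ≡ C (mod 10)] in column 3 we have L+I≡C with carry-in 0; given I=7, C=0 and digits 0,1,2,5,7,9 already taken and all letters distinct, that pins L to 3. So L=3.
Step 8. [col 4: U + I ≡ A (mod 10)] U=6 is one option consistent with column 4 (U + I ≡ A (mod 10), carry-in 1) — take it, so U=6.
Step 9. [col 4: U + I ≡ A (mod 10)] column 4: given U=6, I=7, carry-in 1, and digits 0,1,2,3,5,6,7,9 already taken and all letters distinct, U+I≡A (mod 10) forces A=4. So A=4.

Answer: A=4, C=0, D=1, I=7, K=2, L=3, Q=9, S=5, U=6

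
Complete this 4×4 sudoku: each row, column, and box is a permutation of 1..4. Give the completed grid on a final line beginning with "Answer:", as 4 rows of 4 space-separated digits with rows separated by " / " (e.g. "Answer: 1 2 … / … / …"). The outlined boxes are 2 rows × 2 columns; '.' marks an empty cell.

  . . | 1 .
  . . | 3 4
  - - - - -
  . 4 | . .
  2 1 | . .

Step 1. [r1c4∈{2}] nothing but 2 survives at r1c4. So r1c4=2.
Step 2. [r3c1∈{3}] r3c1 has the single candidate 3, so r3c1=3.
Step 3. [r4c3∈{4}] r4c3's peers cover all but 4 ⇒ r4c3=4.
Step 4. [r3c3∈{2}] nothing but 2 survives at r3c3 ⇒ r3c3=2.
Step 5. [r1c2∈{3}] nothing but 3 survives at r1c2, so r1c2=3.
Step 6. [r4c4∈{3}] r4c4's peers cover all but 3 ⇒ r4c4=3.
Step 7. [r1c1∈{4}] r1c1 is down to just 4, so r1c1=4.
Step 8. [r3c4∈{1}] r3c4 has the single candidate 1, so r3c4=1.
Step 9. [r2c2∈{2}] r2c2's peers cover all but 2, so r2c2=2.
Step 10. [r2c1∈{1}] r2c1 is down to just 1 ⇒ r2c1=1.

Answer: 4 3 1 2 / 1 2 3 4 / 3 4 2 1 / 2 1 4 3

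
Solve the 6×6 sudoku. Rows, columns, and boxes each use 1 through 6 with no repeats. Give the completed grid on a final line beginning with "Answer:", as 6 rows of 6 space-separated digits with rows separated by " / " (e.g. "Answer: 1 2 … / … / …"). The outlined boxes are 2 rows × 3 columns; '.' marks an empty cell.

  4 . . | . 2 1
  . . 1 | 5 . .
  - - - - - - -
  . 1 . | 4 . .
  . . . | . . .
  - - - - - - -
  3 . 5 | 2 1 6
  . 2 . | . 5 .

Step 1. [r6c6∈{3,4}] across box 6, 4 lands solely at r6c6, so r6c6=4.
Step 2. [r2c6∈{3}] nothing but 3 survives at r2c6. So r2c6=3.
Step 3. [r2c2∈{6}] nothing but 6 survives at r2c2 ⇒ r2c2=6.
Step 4. [r4c3∈{2,3,4,6}] col 3 places 4 nowhere but r4c3. So r4c3=4.
Step 5. [r3c3∈{2,3,6}] r3c3 is the only open cell in col 3 admitting 2 ⇒ r3c3=2.
Step 6. [r4c2∈{3,5}] r4c2 is the only open cell in box 3 admitting 3. So r4c2=3.
Step 7. [r4c5∈{6}] r4c5 has the single candidate 6 ⇒ r4c5=6.
Step 8. [r4c1∈{5}] only 5 remains possible at r4c1, so r4c1=5.
Step 9. [r6c3∈{6}] r6c3 is down to just 6. So r6c3=6.
Step 10. [r3c6∈{5}] nothing but 5 survives at r3c6 ⇒ r3c6=5.
Step 11. [r3c5∈{3}] only 3 remains possible at r3c5. So r3c5=3.
Step 12. [r4c6∈{2}] r4c6 has the single candidate 2, so r4c6=2.
Step 13. [r1c2∈{5}] r1c2 has the single candidate 5 ⇒ r1c2=5.
Step 14. [r1c3∈{3}] r1c3's peers cover all but 3, so r1c3=3.
Step 15. [r1c4∈{6}] r1c4's peers cover all but 6. So r1c4=6.
Step 16. [r5c2∈{4}] r5c2's peers cover all but 4, so r5c2=4.
Step 17. [r6c1∈{1}] r6c1 is down to just 1. So r6c1=1.
Step 18. [r2c5∈{4}] r2c5's peers cover all but 4, so r2c5=4.
Step 19. [r6c4∈{3}] r6c4's peers cover all but 3, so r6c4=3.
Step 20. [r2c1∈{2}] nothing but 2 survives at r2c1, so r2c1=2.
Step 21. [r4c4∈{1}] r4c4 has the single candidate 1 ⇒ r4c4=1.
Step 22. [r3c1∈{6}] only 6 remains possible at r3c1 ⇒ r3c1=6.

Answer: 4 5 3 6 2 1 / 2 6 1 5 4 3 / 6 1 2 4 3 5 / 5 3 4 1 6 2 / 3 4 5 2 1 6 / 1 2 6 3 5 4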